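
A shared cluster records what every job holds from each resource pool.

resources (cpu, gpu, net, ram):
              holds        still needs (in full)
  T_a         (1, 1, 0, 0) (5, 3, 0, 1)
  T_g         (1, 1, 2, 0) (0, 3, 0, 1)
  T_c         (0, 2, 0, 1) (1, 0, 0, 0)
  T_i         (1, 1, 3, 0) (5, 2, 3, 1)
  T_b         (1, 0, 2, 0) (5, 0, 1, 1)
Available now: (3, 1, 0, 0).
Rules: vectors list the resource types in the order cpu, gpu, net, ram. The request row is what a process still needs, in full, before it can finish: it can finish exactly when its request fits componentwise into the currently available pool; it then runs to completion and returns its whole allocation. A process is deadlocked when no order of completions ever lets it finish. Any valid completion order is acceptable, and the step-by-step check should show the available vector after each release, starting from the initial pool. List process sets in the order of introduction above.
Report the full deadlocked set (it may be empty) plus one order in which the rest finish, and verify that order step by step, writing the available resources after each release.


Deadlocked: T_a, T_i and T_b.
Key observation: even finishing T_c, T_g leaves just (4, 4, 2, 1) free — too little cpu for any of the remaining processes.
A valid finishing order for the others: T_c, T_g. Check, step by step:
  pool = (3, 1, 0, 0)
  T_c: need (1, 0, 0, 0) fits (3, 1, 0, 0); releases (0, 2, 0, 1), pool now (3, 3, 0, 1)
  T_g: need (0, 3, 0, 1) fits (3, 3, 0, 1); releases (1, 1, 2, 0), pool now (4, 4, 2, 1)
The blocked processes can never fit:
  blocked: T_a wants (5, 3, 0, 1), pool (4, 4, 2, 1) — not enough cpu
  blocked: T_i wants (5, 2, 3, 1), pool (4, 4, 2, 1) — not enough cpu and net
  blocked: T_b wants (5, 0, 1, 1), pool (4, 4, 2, 1) — not enough cpu


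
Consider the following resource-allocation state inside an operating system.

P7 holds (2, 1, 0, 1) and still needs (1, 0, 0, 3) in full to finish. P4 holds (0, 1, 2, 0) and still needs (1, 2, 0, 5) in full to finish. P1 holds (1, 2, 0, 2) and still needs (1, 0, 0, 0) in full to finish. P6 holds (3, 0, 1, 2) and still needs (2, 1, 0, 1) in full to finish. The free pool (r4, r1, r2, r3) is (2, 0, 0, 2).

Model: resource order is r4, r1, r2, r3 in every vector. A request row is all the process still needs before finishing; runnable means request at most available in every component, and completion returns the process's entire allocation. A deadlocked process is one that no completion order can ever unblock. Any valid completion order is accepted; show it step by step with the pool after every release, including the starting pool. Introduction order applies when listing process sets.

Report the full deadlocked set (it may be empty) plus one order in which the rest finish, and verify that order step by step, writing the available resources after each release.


The deadlocked set is empty.
Key observation: P1 can run right away; the returned allocation unlocks the remaining processes in turn.
The rest can finish in the order P1, P7, P6, P4. Verifying each step:
  pool = (2, 0, 0, 2)
  P1 needs (1, 0, 0, 0) <= (2, 0, 0, 2) -> finishes; pool += (1, 2, 0, 2) = (3, 2, 0, 4)
  P7 needs (1, 0, 0, 3) <= (3, 2, 0, 4) -> finishes; pool += (2, 1, 0, 1) = (5, 3, 0, 5)
  P6 needs (2, 1, 0, 1) <= (5, 3, 0, 5) -> finishes; pool += (3, 0, 1, 2) = (8, 3, 1, 7)
  P4 needs (1, 2, 0, 5) <= (8, 3, 1, 7) -> finishes; pool += (0, 1, 2, 0) = (8, 4, 3, 7)


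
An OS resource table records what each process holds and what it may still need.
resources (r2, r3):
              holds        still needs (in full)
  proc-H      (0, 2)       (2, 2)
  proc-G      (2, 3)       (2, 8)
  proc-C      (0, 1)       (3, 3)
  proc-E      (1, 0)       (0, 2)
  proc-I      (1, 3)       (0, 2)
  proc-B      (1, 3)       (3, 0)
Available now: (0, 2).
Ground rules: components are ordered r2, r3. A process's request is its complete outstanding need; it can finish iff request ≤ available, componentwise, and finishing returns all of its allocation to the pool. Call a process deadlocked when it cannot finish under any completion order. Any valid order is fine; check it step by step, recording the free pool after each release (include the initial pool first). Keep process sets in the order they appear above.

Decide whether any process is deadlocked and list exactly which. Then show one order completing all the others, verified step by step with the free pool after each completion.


The deadlocked set is proc-G, proc-C and proc-B.
Key observation: after proc-I, proc-E, proc-H the pool peaks at (2, 7), and each blocked process is short somewhere: proc-G on r3; proc-C on r2; proc-B on r2.
The rest can finish in the order proc-I, proc-E, proc-H. Step-by-step check:
  pool = (0, 2)
  run proc-I (needs (0, 2), free (0, 2)); after release of (1, 3) the pool is (1, 5)
  run proc-E (needs (0, 2), free (1, 5)); after release of (1, 0) the pool is (2, 5)
  run proc-H (needs (2, 2), free (2, 5)); after release of (0, 2) the pool is (2, 7)
The blocked processes can never fit:
  proc-G still needs (2, 8) but only (2, 7) is free — short on r3
  proc-C still needs (3, 3) but only (2, 7) is free — short on r2
  proc-B still needs (3, 0) but only (2, 7) is free — short on r2


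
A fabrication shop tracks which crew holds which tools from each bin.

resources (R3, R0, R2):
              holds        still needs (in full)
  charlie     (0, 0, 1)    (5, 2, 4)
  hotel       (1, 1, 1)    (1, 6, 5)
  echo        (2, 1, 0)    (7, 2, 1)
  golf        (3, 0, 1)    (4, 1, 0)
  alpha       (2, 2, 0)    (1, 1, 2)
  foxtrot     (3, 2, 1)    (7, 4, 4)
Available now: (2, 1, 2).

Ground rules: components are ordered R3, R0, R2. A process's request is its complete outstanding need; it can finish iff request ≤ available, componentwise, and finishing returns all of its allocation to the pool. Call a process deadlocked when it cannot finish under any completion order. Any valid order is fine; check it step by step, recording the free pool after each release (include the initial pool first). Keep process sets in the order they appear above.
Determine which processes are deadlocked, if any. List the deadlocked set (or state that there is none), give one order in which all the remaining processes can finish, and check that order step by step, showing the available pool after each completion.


Deadlocked: charlie, hotel and foxtrot.
Key observation: even finishing alpha, golf, echo leaves just (9, 4, 3) free — too little R2 for any of the remaining processes.
A valid finishing order for the others: alpha, golf, echo. Verifying each step:
  pool = (2, 1, 2)
  alpha: need (1, 1, 2) fits (2, 1, 2); releases (2, 2, 0), pool now (4, 3, 2)
  golf: need (4, 1, 0) fits (4, 3, 2); releases (3, 0, 1), pool now (7, 3, 3)
  echo: need (7, 2, 1) fits (7, 3, 3); releases (2, 1, 0), pool now (9, 4, 3)
The stuck group stays short no matter what:
  charlie cannot run: need (5, 2, 4) vs free (9, 4, 3) (insufficient R2)
  hotel cannot run: need (1, 6, 5) vs free (9, 4, 3) (insufficient R0 and R2)
  foxtrot cannot run: need (7, 4, 4) vs free (9, 4, 3) (insufficient R2)


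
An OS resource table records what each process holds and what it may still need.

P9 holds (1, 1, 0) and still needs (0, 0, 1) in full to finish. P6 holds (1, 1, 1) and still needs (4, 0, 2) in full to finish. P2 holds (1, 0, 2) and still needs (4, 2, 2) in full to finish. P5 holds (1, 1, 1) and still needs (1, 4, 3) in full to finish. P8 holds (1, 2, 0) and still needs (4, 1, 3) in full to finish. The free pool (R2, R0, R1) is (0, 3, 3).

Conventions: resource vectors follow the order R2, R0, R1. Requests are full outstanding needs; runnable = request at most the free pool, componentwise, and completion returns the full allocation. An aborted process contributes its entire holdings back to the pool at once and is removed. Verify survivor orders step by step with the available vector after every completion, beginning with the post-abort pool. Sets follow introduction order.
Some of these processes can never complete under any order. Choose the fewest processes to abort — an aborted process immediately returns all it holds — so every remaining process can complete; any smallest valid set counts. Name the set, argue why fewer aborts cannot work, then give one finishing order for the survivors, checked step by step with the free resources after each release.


The answer: abort P2 and P8.
Key observation: P6 was stuck for good until P2 and P8 gave back (2, 2, 2); in the order shown it finishes at step 3.
No one abort is enough; case by case: P9 alone leaves P6 blocked (short on R2); P6 alone leaves P2 blocked (short on R2); P2 alone leaves P6 blocked (short on R2); P5 alone leaves P6 blocked (short on R2); P8 alone leaves P6 blocked (short on R2).
The survivors complete as P5, P9, P6. Check, step by step (starting from the post-abort pool):
  pool = (2, 5, 5)
  P5: need (1, 4, 3) fits (2, 5, 5); releases (1, 1, 1), pool now (3, 6, 6)
  P9: need (0, 0, 1) fits (3, 6, 6); releases (1, 1, 0), pool now (4, 7, 6)
  P6: need (4, 0, 2) fits (4, 7, 6); releases (1, 1, 1), pool now (5, 8, 7)


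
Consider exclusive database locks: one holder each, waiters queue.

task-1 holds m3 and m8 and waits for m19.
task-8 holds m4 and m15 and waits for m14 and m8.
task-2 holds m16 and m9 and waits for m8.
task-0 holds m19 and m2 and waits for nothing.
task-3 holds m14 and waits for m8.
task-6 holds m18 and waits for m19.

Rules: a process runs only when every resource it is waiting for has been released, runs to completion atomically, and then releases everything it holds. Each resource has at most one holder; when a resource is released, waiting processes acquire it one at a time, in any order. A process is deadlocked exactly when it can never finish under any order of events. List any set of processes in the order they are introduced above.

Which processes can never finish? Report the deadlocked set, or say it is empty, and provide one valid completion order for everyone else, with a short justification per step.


No process is deadlocked.
Key observation: although several processes wait, no cycle exists — each chain bottoms out at a free runner.
One completion order for the rest: task-0, task-1, task-2, task-6, task-3, task-8.
Verifying each step:
  task-0 waits on nothing -> runs at once and releases m19 and m2
  task-1 waits on m19 — all released -> runs and releases m3 and m8
  task-2 waits on m8 — all released -> runs and releases m16 and m9
  task-6 waits on m19 — all released -> runs and releases m18
  task-3 waits on m8 — all released -> runs and releases m14
  task-8 waits on m14 and m8 — all released -> runs and releases m4 and m15


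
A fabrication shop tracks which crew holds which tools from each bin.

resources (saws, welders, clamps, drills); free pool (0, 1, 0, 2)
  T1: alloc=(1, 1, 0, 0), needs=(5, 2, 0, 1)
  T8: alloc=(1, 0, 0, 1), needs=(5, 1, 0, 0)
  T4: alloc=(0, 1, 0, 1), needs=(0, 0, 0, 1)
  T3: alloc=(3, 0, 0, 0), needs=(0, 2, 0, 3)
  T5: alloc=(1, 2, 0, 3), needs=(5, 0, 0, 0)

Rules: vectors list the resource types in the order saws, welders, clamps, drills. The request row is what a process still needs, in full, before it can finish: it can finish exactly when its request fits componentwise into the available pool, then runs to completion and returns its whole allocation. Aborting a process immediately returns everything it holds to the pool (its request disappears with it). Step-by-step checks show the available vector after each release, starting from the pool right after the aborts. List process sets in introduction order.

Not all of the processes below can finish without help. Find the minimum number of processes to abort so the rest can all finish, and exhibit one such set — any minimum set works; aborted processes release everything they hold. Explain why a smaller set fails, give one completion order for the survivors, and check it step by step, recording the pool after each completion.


Abort T1 and T5.
Key observation: aborting T1 and T5 returns (2, 3, 0, 3), and T8 — hopeless before — runs at step 3 with the returned capacity in the pool.
No one abort is enough; case by case: T1 alone leaves T8 blocked (short on saws); T8 alone leaves T1 blocked (short on saws); T4 alone leaves T1 blocked (short on saws); T3 alone leaves T1 blocked (short on saws); T5 alone leaves T1 blocked (short on saws).
One survivor order: T3, T4, T8. Verifying each step (post-abort pool first):
  pool = (2, 4, 0, 5)
  T3: need (0, 2, 0, 3) fits (2, 4, 0, 5); releases (3, 0, 0, 0), pool now (5, 4, 0, 5)
  T4: need (0, 0, 0, 1) fits (5, 4, 0, 5); releases (0, 1, 0, 1), pool now (5, 5, 0, 6)
  T8: need (5, 1, 0, 0) fits (5, 5, 0, 6); releases (1, 0, 0, 1), pool now (6, 5, 0, 7)


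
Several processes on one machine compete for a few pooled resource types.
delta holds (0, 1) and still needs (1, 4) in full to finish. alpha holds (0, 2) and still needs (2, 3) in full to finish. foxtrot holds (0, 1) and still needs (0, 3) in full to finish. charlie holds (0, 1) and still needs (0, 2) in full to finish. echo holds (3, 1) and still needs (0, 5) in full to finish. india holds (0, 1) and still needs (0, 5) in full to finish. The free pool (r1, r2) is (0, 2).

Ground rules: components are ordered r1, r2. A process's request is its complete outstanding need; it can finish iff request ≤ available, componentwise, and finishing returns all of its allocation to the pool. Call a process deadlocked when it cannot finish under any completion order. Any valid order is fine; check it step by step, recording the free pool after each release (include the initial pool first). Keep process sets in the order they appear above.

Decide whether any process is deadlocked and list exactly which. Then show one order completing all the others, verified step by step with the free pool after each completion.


Deadlocked set: delta, alpha, echo and india.
Key observation: after charlie, foxtrot the pool peaks at (0, 4), and each blocked process is short somewhere: delta on r1; alpha on r1; echo on r2; india on r2.
The rest can finish in the order charlie, foxtrot. Step-by-step check:
  pool = (0, 2)
  run charlie (needs (0, 2), free (0, 2)); after release of (0, 1) the pool is (0, 3)
  run foxtrot (needs (0, 3), free (0, 3)); after release of (0, 1) the pool is (0, 4)
The blocked processes can never fit:
  delta cannot run: need (1, 4) vs free (0, 4) (insufficient r1)
  alpha cannot run: need (2, 3) vs free (0, 4) (insufficient r1)
  echo cannot run: need (0, 5) vs free (0, 4) (insufficient r2)
  india cannot run: need (0, 5) vs free (0, 4) (insufficient r2)


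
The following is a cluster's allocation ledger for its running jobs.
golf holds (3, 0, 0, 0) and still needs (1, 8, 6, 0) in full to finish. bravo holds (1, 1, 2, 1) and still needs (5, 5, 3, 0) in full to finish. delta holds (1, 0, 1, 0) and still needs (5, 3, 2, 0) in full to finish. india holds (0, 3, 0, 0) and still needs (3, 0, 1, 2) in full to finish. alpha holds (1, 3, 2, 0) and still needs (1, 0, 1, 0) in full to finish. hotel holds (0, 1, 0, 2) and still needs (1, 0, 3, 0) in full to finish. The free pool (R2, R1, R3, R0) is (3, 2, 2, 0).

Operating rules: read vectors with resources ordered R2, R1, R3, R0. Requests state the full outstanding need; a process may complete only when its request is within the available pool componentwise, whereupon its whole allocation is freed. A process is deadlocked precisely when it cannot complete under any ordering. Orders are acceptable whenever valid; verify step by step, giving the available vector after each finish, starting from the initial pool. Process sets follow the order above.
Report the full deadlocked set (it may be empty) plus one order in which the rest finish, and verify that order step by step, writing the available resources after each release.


Deadlocked: golf, bravo and delta.
Key observation: after alpha, hotel, india the pool peaks at (4, 9, 4, 2), and each blocked process is short somewhere: golf on R3; bravo on R2; delta on R2.
One completion order for the rest: alpha, hotel, india. Verifying each step:
  pool = (3, 2, 2, 0)
  run alpha (needs (1, 0, 1, 0), free (3, 2, 2, 0)); after release of (1, 3, 2, 0) the pool is (4, 5, 4, 0)
  run hotel (needs (1, 0, 3, 0), free (4, 5, 4, 0)); after release of (0, 1, 0, 2) the pool is (4, 6, 4, 2)
  run india (needs (3, 0, 1, 2), free (4, 6, 4, 2)); after release of (0, 3, 0, 0) the pool is (4, 9, 4, 2)
None of the blocked processes ever fits:
  golf cannot run: need (1, 8, 6, 0) vs free (4, 9, 4, 2) (insufficient R3)
  bravo cannot run: need (5, 5, 3, 0) vs free (4, 9, 4, 2) (insufficient R2)
  delta cannot run: need (5, 3, 2, 0) vs free (4, 9, 4, 2) (insufficient R2)


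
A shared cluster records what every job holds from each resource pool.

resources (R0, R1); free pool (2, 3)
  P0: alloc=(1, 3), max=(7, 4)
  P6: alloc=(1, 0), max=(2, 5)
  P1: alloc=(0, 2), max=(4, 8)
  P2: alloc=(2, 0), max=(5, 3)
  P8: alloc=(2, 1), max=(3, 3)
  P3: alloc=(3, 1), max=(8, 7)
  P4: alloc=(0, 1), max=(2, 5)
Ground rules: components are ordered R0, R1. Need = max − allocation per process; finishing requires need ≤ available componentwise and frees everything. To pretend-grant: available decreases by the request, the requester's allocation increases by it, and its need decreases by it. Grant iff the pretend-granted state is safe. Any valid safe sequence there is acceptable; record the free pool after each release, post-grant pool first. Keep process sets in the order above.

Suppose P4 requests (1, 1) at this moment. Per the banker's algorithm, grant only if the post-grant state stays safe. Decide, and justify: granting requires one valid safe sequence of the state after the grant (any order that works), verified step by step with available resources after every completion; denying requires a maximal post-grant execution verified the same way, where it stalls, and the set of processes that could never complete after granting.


GRANT: granting preserves safety; a valid post-grant sequence is P8, P4, P2, P0, P3, P6, P1.
Key observation: granting shrinks the pool to (1, 2), yet P8 still fits and the chain goes through.
Check on the post-grant state, step by step:
  pool = (1, 2)
  P8: need (1, 2) fits (1, 2); releases (2, 1), pool now (3, 3)
  P4: need (1, 3) fits (3, 3); releases (1, 2), pool now (4, 5)
  P2: need (3, 3) fits (4, 5); releases (2, 0), pool now (6, 5)
  P0: need (6, 1) fits (6, 5); releases (1, 3), pool now (7, 8)
  P3: need (5, 6) fits (7, 8); releases (3, 1), pool now (10, 9)
  P6: need (1, 5) fits (10, 9); releases (1, 0), pool now (11, 9)
  P1: need (4, 6) fits (11, 9); releases (0, 2), pool now (11, 11)


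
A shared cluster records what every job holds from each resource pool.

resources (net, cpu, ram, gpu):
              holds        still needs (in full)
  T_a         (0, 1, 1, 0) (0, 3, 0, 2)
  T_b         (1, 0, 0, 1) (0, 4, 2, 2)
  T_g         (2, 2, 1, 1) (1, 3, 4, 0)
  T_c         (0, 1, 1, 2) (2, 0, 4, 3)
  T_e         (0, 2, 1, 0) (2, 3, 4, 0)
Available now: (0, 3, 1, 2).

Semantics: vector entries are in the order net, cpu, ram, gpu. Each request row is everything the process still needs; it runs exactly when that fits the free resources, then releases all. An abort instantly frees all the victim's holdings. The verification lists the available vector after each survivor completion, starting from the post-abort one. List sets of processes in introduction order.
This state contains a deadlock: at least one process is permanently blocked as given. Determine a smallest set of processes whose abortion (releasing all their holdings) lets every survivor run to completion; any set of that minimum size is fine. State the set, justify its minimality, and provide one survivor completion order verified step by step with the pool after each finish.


The answer: abort T_c and T_e.
Key observation: no ordering could ever have run T_g before the abort of T_c and T_e; with (0, 3, 2, 2) back in the pool it fits at step 3.
Minimality, checking each single-abort alternative: T_a alone leaves T_g blocked (short on ram); T_b alone leaves T_g blocked (short on ram); T_g alone leaves T_c blocked (short on ram); T_c alone leaves T_g blocked (short on ram); T_e alone leaves T_g blocked (short on ram).
One survivor order: T_a, T_b, T_g. Check, step by step (post-abort pool first):
  pool = (0, 6, 3, 4)
  T_a needs (0, 3, 0, 2) <= (0, 6, 3, 4) -> finishes; pool += (0, 1, 1, 0) = (0, 7, 4, 4)
  T_b needs (0, 4, 2, 2) <= (0, 7, 4, 4) -> finishes; pool += (1, 0, 0, 1) = (1, 7, 4, 5)
  T_g needs (1, 3, 4, 0) <= (1, 7, 4, 5) -> finishes; pool += (2, 2, 1, 1) = (3, 9, 5, 6)


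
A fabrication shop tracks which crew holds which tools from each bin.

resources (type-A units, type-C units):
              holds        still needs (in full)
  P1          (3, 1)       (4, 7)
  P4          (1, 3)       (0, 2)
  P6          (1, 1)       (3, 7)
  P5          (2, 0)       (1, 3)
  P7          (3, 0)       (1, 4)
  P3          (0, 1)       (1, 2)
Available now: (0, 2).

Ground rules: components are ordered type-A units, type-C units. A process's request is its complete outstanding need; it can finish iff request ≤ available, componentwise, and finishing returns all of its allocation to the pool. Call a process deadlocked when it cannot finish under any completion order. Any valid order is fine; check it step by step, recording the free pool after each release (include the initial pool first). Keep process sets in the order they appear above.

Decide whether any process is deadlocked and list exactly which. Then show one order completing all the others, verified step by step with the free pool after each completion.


The deadlocked set is P1 and P6.
Key observation: after P4, P5, P7, P3 complete, (6, 6) is the best the pool ever gets, yet each leftover process wants more type-C units.
The rest can finish in the order P4, P5, P7, P3. Check, step by step:
  pool = (0, 2)
  run P4 (needs (0, 2), free (0, 2)); after release of (1, 3) the pool is (1, 5)
  run P5 (needs (1, 3), free (1, 5)); after release of (2, 0) the pool is (3, 5)
  run P7 (needs (1, 4), free (3, 5)); after release of (3, 0) the pool is (6, 5)
  run P3 (needs (1, 2), free (6, 5)); after release of (0, 1) the pool is (6, 6)
None of the blocked processes ever fits:
  P1 cannot run: need (4, 7) vs free (6, 6) (insufficient type-C units)
  P6 cannot run: need (3, 7) vs free (6, 6) (insufficient type-C units)


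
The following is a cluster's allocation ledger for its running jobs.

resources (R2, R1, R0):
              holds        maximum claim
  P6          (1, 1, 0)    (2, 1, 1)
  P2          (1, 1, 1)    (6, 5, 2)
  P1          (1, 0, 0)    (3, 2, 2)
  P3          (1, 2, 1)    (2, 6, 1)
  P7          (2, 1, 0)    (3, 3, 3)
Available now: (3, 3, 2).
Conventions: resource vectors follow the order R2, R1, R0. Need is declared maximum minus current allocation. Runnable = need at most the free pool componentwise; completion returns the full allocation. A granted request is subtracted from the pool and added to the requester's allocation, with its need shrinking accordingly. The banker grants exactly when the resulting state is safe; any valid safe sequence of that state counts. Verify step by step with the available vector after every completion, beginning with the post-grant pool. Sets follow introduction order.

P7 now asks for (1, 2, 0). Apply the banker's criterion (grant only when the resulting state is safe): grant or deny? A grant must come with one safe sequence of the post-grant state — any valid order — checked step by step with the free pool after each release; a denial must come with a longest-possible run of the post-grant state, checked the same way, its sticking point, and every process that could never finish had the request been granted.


DENY — the pretend-granted state is unsafe.
Key observation: after P6, P1 the pool peaks at (4, 2, 2), and each blocked process is short somewhere: P2 on R2, R1; P3 on R1; P7 on R0.
After a pretend grant, a maximal execution: P6, P1 — then nothing else fits. Step-by-step check:
  pool = (2, 1, 2)
  run P6 (needs (1, 0, 1), free (2, 1, 2)); after release of (1, 1, 0) the pool is (3, 2, 2)
  run P1 (needs (2, 2, 2), free (3, 2, 2)); after release of (1, 0, 0) the pool is (4, 2, 2)
  P2 still needs (5, 4, 1) but only (4, 2, 2) is free — short on R2 and R1
  P3 still needs (1, 4, 0) but only (4, 2, 2) is free — short on R1
  P7 still needs (0, 0, 3) but only (4, 2, 2) is free — short on R0
Processes that could never finish after the grant: P2, P3 and P7.


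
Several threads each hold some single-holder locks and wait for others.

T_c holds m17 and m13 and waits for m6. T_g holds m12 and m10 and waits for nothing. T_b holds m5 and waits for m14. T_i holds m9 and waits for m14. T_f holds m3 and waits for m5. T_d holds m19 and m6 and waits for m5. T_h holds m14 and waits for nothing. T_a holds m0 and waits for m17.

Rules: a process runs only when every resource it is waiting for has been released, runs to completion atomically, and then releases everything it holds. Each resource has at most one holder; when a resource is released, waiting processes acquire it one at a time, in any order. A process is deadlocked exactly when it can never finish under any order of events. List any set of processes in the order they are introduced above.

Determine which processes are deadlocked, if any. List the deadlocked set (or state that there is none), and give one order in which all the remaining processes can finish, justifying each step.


Nothing here is deadlocked.
Key observation: every chain of waits terminates; starting from the processes that wait on nothing, all the rest unlock in turn.
A valid finishing order for the others: T_h, T_b, T_d, T_c, T_i, T_g, T_f, T_a.
Walking it through:
  T_h: no waits; runs immediately, freeing m14
  run T_b (all its waits — m14 — are resolved); releases m5
  run T_d (all its waits — m5 — are resolved); releases m19 and m6
  run T_c (all its waits — m6 — are resolved); releases m17 and m13
  run T_i (all its waits — m14 — are resolved); releases m9
  T_g: no waits; runs immediately, freeing m12 and m10
  run T_f (all its waits — m5 — are resolved); releases m3
  run T_a (all its waits — m17 — are resolved); releases m0


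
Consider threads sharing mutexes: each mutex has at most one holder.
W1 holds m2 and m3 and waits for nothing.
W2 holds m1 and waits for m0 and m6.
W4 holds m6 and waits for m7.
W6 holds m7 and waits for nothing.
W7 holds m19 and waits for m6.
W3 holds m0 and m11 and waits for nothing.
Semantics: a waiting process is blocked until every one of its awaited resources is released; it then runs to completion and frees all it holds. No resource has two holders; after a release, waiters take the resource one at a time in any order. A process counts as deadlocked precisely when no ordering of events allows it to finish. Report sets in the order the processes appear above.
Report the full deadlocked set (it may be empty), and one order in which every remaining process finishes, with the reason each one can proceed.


No process is deadlocked.
Key observation: the waits form no ring: some process can always run, and its releases unblock the others one by one.
A valid finishing order for the others: W6, W1, W4, W3, W7, W2.
Step-by-step check:
  W6 waits on nothing -> runs at once and releases m7
  W1 waits on nothing -> runs at once and releases m2 and m3
  run W4 (all its waits — m7 — are resolved); releases m6
  W3 waits on nothing -> runs at once and releases m0 and m11
  run W7 (all its waits — m6 — are resolved); releases m19
  run W2 (all its waits — m0 and m6 — are resolved); releases m1


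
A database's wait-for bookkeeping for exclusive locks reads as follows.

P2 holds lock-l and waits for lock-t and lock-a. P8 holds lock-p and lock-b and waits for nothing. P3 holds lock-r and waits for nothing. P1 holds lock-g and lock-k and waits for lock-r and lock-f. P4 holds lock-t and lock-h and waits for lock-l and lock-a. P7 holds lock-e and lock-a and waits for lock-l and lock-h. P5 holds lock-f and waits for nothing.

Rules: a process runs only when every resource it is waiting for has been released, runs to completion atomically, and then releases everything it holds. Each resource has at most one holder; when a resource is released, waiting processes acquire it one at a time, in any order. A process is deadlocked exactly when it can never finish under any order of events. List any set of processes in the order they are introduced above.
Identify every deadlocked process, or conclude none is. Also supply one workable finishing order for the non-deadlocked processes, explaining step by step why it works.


The deadlocked set is P2, P4 and P7.
Key observation: the waits loop around P2 -> P4 -> P2 with no way out; P7 is caught in further circular waits.
One completion order for the rest: P3, P5, P1, P8.
Walking it through:
  P3: no waits; runs immediately, freeing lock-r
  P5: no waits; runs immediately, freeing lock-f
  P1 waits on lock-r and lock-f — all released -> runs and releases lock-g and lock-k
  P8: no waits; runs immediately, freeing lock-p and lock-b


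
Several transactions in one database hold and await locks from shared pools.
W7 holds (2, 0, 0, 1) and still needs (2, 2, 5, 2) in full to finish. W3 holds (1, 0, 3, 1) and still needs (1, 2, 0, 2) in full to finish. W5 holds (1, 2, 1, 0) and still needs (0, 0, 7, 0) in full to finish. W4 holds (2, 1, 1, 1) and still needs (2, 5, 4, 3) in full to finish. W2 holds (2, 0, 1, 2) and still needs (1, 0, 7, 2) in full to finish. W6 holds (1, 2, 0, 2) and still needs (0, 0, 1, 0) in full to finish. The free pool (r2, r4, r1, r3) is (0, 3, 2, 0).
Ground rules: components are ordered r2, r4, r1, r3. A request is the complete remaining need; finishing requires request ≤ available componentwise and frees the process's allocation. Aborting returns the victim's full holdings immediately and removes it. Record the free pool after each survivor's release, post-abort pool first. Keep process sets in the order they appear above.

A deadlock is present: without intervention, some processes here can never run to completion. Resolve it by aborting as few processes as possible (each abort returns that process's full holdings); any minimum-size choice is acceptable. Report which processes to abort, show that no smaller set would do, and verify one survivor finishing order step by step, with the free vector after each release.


The answer: abort W2.
Key observation: the deadlocked W5 becomes finishable only because W2 released (2, 0, 1, 2); it completes at step 4 below.
Minimality: the empty abort set fails — the state is deadlocked as it stands.
Survivors finish in the order: W6, W3, W4, W5, W7. Check, step by step (pool after the aborts first):
  pool = (2, 3, 3, 2)
  W6 needs (0, 0, 1, 0) <= (2, 3, 3, 2) -> finishes; pool += (1, 2, 0, 2) = (3, 5, 3, 4)
  W3 needs (1, 2, 0, 2) <= (3, 5, 3, 4) -> finishes; pool += (1, 0, 3, 1) = (4, 5, 6, 5)
  W4 needs (2, 5, 4, 3) <= (4, 5, 6, 5) -> finishes; pool += (2, 1, 1, 1) = (6, 6, 7, 6)
  W5 needs (0, 0, 7, 0) <= (6, 6, 7, 6) -> finishes; pool += (1, 2, 1, 0) = (7, 8, 8, 6)
  W7 needs (2, 2, 5, 2) <= (7, 8, 8, 6) -> finishes; pool += (2, 0, 0, 1) = (9, 8, 8, 7)


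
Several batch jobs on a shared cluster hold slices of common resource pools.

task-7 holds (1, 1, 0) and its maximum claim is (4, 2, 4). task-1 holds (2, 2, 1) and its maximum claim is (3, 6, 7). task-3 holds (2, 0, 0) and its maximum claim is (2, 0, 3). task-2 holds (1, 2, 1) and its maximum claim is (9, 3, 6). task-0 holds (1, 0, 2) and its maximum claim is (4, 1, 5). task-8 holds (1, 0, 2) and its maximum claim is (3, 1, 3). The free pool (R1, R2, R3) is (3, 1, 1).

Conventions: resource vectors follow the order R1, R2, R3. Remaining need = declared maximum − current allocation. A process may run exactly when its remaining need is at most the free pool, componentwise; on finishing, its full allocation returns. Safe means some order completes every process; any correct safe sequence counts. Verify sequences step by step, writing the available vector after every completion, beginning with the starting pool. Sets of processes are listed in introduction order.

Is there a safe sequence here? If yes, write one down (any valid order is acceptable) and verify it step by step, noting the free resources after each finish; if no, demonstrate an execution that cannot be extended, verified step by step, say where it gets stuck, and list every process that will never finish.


SAFE. One safe sequence: task-8, task-0, task-3, task-7, task-2, task-1.
Key observation: the order's first zero-slack moment is task-8 ((2, 1, 1) needed, (3, 1, 1) free — a requested resource with nothing to spare).
Verifying each step:
  pool = (3, 1, 1)
  task-8 needs (2, 1, 1) <= (3, 1, 1) -> finishes; pool += (1, 0, 2) = (4, 1, 3)
  task-0 needs (3, 1, 3) <= (4, 1, 3) -> finishes; pool += (1, 0, 2) = (5, 1, 5)
  task-3 needs (0, 0, 3) <= (5, 1, 5) -> finishes; pool += (2, 0, 0) = (7, 1, 5)
  task-7 needs (3, 1, 4) <= (7, 1, 5) -> finishes; pool += (1, 1, 0) = (8, 2, 5)
  task-2 needs (8, 1, 5) <= (8, 2, 5) -> finishes; pool += (1, 2, 1) = (9, 4, 6)
  task-1 needs (1, 4, 6) <= (9, 4, 6) -> finishes; pool += (2, 2, 1) = (11, 6, 7)


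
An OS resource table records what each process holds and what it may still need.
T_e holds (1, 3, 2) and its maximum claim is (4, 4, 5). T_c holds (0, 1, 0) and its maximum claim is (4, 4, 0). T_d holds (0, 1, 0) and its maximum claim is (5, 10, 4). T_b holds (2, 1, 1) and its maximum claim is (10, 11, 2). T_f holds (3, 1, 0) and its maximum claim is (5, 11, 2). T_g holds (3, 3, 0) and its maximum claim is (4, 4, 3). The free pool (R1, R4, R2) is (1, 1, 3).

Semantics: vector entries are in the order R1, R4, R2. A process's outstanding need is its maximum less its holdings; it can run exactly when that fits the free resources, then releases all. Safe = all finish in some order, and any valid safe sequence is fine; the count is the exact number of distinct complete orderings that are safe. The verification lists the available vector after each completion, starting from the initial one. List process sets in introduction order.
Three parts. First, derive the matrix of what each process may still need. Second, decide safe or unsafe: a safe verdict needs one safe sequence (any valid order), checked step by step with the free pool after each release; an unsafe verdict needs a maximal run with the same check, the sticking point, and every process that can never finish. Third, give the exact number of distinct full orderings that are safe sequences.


(1) Outstanding need per process (order R1, R4, R2):
  T_e: (3, 1, 3)
  T_c: (4, 3, 0)
  T_d: (5, 9, 4)
  T_b: (8, 10, 1)
  T_f: (2, 10, 2)
  T_g: (1, 1, 3)
(2) The state is UNSAFE.
Key observation: the pool after T_g, T_c, T_e is (5, 8, 5); every surviving request exceeds it in R4, so progress ends there.
The run T_g, T_c, T_e cannot be extended any further. Walking it through:
  pool = (1, 1, 3)
  T_g needs (1, 1, 3) <= (1, 1, 3) -> finishes; pool += (3, 3, 0) = (4, 4, 3)
  T_c needs (4, 3, 0) <= (4, 4, 3) -> finishes; pool += (0, 1, 0) = (4, 5, 3)
  T_e needs (3, 1, 3) <= (4, 5, 3) -> finishes; pool += (1, 3, 2) = (5, 8, 5)
  T_d still needs (5, 9, 4) but only (5, 8, 5) is free — short on R4
  T_b still needs (8, 10, 1) but only (5, 8, 5) is free — short on R1 and R4
  T_f still needs (2, 10, 2) but only (5, 8, 5) is free — short on R4
Never able to finish: T_d, T_b and T_f.
(3) Exactly 0 of the possible complete orderings are safe sequences.


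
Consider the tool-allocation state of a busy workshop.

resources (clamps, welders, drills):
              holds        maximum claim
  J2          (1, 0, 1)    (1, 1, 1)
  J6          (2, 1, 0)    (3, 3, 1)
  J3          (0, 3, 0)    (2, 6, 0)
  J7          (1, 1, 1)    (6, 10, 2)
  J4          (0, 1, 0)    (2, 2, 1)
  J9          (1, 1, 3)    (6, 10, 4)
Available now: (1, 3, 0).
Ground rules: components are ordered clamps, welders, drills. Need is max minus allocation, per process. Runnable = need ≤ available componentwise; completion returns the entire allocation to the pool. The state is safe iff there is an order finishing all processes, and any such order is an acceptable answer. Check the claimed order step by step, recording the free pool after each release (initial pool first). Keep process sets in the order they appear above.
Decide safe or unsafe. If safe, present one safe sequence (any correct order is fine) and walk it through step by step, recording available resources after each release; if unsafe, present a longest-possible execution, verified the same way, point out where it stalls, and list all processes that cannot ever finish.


UNSAFE — no complete ordering exists.
Key observation: clamps is the bottleneck — with J2, J4, J3, J6 done the pool holds (4, 8, 1), short of every remaining need.
A maximal execution: J2, J4, J3, J6 — then nothing else fits. Check, step by step:
  pool = (1, 3, 0)
  J2: need (0, 1, 0) fits (1, 3, 0); releases (1, 0, 1), pool now (2, 3, 1)
  J4: need (2, 1, 1) fits (2, 3, 1); releases (0, 1, 0), pool now (2, 4, 1)
  J3: need (2, 3, 0) fits (2, 4, 1); releases (0, 3, 0), pool now (2, 7, 1)
  J6: need (1, 2, 1) fits (2, 7, 1); releases (2, 1, 0), pool now (4, 8, 1)
  J7 cannot run: need (5, 9, 1) vs free (4, 8, 1) (insufficient clamps and welders)
  J9 cannot run: need (5, 9, 1) vs free (4, 8, 1) (insufficient clamps and welders)
Permanently blocked: J7 and J9.


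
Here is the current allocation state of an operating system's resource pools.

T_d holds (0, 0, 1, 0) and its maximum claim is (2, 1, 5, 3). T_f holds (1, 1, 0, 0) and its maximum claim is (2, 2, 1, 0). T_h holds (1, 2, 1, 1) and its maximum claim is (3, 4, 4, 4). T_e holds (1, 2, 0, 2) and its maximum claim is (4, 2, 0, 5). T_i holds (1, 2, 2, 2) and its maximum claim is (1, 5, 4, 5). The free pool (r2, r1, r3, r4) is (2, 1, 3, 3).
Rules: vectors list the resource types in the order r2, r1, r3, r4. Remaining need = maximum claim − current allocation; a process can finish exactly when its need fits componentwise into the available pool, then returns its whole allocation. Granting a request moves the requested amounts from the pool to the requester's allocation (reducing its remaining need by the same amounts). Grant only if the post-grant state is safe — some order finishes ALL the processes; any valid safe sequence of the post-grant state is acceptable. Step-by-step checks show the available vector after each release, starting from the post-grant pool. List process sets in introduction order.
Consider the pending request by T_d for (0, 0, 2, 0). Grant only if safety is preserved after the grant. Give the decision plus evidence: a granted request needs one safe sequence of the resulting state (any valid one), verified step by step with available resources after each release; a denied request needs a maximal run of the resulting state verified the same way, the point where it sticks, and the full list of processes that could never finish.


DENY. Granting would leave the state unsafe.
Key observation: r3 is the bottleneck — with T_f, T_e done the pool holds (4, 4, 1, 5), short of every remaining need.
After a pretend grant, a maximal execution: T_f, T_e — then nothing else fits. Walking it through:
  pool = (2, 1, 1, 3)
  T_f needs (1, 1, 1, 0) <= (2, 1, 1, 3) -> finishes; pool += (1, 1, 0, 0) = (3, 2, 1, 3)
  T_e needs (3, 0, 0, 3) <= (3, 2, 1, 3) -> finishes; pool += (1, 2, 0, 2) = (4, 4, 1, 5)
  T_d cannot run: need (2, 1, 2, 3) vs free (4, 4, 1, 5) (insufficient r3)
  T_h cannot run: need (2, 2, 3, 3) vs free (4, 4, 1, 5) (insufficient r3)
  T_i cannot run: need (0, 3, 2, 3) vs free (4, 4, 1, 5) (insufficient r3)
Post-grant, the permanently blocked set is T_d, T_h and T_i.


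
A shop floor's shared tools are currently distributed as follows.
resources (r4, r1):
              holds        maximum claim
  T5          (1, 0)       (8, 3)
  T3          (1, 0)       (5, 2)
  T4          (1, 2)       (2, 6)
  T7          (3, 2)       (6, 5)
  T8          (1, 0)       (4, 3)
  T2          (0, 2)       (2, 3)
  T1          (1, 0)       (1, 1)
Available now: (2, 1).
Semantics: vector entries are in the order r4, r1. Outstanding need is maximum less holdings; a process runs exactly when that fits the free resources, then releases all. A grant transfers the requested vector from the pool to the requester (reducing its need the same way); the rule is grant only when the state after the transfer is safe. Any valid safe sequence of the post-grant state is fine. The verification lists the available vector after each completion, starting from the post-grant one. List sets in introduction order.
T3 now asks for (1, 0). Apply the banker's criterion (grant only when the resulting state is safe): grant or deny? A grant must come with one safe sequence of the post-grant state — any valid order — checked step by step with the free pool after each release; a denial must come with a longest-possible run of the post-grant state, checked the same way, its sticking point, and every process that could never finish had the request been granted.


DENY. Granting would leave the state unsafe.
Key observation: after T1, T2 the pool peaks at (2, 3), and each blocked process is short somewhere: T5 on r4; T3 on r4; T4 on r1; T7 on r4; T8 on r4.
Pretend the grant happened; the run T1, T2 goes as far as possible. Step-by-step check:
  pool = (1, 1)
  T1 needs (0, 1) <= (1, 1) -> finishes; pool += (1, 0) = (2, 1)
  T2 needs (2, 1) <= (2, 1) -> finishes; pool += (0, 2) = (2, 3)
  T5 cannot run: need (7, 3) vs free (2, 3) (insufficient r4)
  T3 cannot run: need (3, 2) vs free (2, 3) (insufficient r4)
  T4 cannot run: need (1, 4) vs free (2, 3) (insufficient r1)
  T7 cannot run: need (3, 3) vs free (2, 3) (insufficient r4)
  T8 cannot run: need (3, 3) vs free (2, 3) (insufficient r4)
Processes that could never finish after the grant: T5, T3, T4, T7 and T8.
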